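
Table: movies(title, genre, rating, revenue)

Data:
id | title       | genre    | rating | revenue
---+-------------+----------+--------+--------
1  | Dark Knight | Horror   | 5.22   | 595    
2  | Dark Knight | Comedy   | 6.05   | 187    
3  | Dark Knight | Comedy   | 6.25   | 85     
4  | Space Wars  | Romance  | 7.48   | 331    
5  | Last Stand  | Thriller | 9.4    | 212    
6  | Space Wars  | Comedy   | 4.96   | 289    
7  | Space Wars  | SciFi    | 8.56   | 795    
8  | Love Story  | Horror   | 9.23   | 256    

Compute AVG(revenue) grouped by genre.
SELECT genre, AVG(revenue) as result
FROM movies
GROUP BY genre

Result:
  Comedy: 187.00
  Horror: 425.50
  Romance: 331.00
  SciFi: 795.00
  Thriller: 212.00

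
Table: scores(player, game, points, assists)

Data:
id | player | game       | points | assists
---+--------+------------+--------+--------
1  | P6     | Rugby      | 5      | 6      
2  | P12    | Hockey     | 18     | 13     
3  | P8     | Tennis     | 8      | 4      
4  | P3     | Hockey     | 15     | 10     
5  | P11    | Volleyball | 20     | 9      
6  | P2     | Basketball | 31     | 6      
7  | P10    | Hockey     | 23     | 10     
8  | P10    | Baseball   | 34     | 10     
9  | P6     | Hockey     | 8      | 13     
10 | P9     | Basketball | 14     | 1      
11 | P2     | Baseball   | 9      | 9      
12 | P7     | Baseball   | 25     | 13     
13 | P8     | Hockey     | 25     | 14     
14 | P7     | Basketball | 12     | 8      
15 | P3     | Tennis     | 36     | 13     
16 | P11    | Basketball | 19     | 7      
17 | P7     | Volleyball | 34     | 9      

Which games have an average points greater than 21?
SELECT game, AVG(points)
FROM scores
GROUP BY game
HAVING AVG(points) > 21

Result:
  Baseball: avg=22.67
  Tennis: avg=22.00
  Volleyball: avg=27.00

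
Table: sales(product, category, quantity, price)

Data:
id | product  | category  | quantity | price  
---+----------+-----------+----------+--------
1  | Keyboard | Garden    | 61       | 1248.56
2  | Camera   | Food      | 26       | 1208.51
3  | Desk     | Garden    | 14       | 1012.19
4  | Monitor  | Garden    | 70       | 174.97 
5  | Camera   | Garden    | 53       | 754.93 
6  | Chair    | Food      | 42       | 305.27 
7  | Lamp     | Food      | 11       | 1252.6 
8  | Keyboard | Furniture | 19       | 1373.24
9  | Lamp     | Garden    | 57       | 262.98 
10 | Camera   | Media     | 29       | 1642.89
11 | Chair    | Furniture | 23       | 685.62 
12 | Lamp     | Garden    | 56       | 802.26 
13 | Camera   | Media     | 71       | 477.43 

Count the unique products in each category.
SELECT category, COUNT(DISTINCT product)
FROM sales
GROUP BY category

Result:
  Food: 3 distinct
  Furniture: 2 distinct
  Garden: 5 distinct
  Media: 1 distinct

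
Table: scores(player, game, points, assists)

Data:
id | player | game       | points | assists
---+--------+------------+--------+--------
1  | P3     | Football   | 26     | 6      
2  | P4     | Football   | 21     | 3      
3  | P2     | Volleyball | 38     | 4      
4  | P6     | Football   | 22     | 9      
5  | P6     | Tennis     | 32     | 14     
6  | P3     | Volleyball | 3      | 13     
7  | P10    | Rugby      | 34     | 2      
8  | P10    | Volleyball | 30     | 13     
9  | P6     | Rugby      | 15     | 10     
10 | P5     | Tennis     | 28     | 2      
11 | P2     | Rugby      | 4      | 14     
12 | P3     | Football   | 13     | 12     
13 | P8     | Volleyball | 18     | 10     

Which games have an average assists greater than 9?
SELECT game, AVG(assists)
FROM scores
GROUP BY game
HAVING AVG(assists) > 9

Result:
  Volleyball: avg=10.00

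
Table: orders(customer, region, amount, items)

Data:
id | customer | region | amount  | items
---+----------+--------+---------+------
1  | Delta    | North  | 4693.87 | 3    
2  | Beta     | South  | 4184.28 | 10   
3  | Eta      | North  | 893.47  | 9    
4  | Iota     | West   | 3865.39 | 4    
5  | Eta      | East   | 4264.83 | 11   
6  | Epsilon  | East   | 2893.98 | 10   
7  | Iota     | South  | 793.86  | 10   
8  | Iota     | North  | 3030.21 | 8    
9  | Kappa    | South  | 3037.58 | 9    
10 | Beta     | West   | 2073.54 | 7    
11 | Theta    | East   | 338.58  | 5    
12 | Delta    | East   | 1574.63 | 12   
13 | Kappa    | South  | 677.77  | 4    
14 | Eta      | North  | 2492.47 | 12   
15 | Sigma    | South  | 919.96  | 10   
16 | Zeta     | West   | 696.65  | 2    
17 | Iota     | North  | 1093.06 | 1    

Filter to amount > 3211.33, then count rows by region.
SELECT region, COUNT(*)
FROM orders
WHERE amount > 3211.33
GROUP BY region

Note: WHERE filters rows before grouping.

Result:
  East: 1
  North: 1
  South: 1
  West: 1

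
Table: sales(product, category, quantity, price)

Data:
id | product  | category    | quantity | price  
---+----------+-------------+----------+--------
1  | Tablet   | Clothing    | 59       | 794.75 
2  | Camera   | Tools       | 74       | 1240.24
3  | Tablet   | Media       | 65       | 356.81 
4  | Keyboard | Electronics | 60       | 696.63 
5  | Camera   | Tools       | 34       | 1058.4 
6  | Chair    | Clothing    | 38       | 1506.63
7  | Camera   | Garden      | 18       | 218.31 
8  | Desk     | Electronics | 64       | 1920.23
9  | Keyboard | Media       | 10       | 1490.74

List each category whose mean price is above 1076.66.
SELECT category, AVG(price)
FROM sales
GROUP BY category
HAVING AVG(price) > 1076.66

Result:
  Clothing: avg=1150.69
  Electronics: avg=1308.43
  Tools: avg=1149.32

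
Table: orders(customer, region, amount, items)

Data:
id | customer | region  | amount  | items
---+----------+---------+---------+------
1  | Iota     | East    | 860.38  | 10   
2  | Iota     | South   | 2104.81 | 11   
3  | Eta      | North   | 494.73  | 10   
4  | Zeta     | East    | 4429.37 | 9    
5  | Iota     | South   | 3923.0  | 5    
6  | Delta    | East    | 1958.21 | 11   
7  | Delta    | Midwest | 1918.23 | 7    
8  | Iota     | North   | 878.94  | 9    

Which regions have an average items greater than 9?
SELECT region, AVG(items)
FROM orders
GROUP BY region
HAVING AVG(items) > 9

Result:
  East: avg=10.00
  North: avg=9.50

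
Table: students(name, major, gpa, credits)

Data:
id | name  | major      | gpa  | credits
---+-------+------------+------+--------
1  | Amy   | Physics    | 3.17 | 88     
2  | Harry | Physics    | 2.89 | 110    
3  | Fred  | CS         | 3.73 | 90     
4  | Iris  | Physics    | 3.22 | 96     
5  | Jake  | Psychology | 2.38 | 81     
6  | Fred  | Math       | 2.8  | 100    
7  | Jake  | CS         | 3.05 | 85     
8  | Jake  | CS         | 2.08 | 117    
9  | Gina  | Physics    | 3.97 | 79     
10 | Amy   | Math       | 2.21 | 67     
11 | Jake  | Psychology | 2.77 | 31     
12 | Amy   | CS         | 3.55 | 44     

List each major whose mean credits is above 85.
SELECT major, AVG(credits)
FROM students
GROUP BY major
HAVING AVG(credits) > 85

Result:
  Physics: avg=93.25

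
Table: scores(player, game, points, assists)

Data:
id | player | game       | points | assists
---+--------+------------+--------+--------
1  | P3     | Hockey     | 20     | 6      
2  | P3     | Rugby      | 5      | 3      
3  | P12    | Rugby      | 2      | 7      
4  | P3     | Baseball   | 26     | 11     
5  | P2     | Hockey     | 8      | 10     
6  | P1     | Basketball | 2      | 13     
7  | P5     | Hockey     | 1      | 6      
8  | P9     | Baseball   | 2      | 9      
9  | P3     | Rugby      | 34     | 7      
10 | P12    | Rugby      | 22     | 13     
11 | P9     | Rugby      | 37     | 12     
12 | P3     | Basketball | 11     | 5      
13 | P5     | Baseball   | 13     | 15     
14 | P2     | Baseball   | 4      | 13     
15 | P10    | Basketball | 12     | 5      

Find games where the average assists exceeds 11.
SELECT game, AVG(assists)
FROM scores
GROUP BY game
HAVING AVG(assists) > 11

Result:
  Baseball: avg=12.00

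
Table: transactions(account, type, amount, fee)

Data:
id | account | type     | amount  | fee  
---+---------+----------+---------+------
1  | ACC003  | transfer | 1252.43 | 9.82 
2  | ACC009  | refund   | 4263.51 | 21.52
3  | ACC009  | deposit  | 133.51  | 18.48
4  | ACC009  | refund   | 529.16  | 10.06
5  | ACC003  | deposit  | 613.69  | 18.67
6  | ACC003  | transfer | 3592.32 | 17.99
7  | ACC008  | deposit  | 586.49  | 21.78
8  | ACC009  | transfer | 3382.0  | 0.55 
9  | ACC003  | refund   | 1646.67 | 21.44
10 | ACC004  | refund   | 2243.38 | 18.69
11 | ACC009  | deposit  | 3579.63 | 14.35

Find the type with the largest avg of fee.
SELECT type, AVG(fee) as val
FROM transactions
GROUP BY type
ORDER BY val DESC
LIMIT 1

Result: deposit with avg(fee) = 18.32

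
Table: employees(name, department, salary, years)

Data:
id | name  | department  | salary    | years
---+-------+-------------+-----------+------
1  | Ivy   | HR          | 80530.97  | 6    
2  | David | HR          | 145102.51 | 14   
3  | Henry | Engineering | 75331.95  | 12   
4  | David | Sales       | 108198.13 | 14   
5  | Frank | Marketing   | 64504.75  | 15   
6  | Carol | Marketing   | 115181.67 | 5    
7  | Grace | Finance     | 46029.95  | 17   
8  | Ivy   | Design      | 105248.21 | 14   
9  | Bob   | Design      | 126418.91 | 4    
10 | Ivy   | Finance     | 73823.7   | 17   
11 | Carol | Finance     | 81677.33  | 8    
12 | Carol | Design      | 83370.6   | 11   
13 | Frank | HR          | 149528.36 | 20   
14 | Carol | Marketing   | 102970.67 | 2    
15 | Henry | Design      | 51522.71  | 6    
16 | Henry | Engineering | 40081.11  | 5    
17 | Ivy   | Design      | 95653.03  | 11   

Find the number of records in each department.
SELECT department, COUNT(*) as count
FROM employees
GROUP BY department

Result:
  Design: 5
  Engineering: 2
  Finance: 3
  HR: 3
  Marketing: 3
  Sales: 1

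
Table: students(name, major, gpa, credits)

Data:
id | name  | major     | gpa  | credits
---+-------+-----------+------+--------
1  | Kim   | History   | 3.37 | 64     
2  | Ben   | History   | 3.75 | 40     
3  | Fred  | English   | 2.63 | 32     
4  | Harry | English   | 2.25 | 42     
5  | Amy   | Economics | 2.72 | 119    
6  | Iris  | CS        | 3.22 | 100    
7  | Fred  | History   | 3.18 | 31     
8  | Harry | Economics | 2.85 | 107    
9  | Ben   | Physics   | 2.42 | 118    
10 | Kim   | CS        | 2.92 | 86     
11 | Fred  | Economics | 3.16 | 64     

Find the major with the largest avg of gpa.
SELECT major, AVG(gpa) as val
FROM students
GROUP BY major
ORDER BY val DESC
LIMIT 1

Result: History with avg(gpa) = 3.43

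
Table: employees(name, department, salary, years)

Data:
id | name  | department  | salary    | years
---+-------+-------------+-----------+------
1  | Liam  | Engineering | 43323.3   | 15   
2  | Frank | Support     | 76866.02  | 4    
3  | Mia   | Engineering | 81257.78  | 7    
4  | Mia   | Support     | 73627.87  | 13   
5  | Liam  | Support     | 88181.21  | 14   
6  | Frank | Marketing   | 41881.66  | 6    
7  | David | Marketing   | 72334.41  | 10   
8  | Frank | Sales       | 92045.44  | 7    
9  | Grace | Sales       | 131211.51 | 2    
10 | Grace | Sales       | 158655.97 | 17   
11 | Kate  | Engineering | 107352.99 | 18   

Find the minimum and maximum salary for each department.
SELECT department, MIN(salary), MAX(salary)
FROM employees
GROUP BY department

Result:
  Engineering: min=43323.30, max=107352.99
  Marketing: min=41881.66, max=72334.41
  Sales: min=92045.44, max=158655.97
  Support: min=73627.87, max=88181.21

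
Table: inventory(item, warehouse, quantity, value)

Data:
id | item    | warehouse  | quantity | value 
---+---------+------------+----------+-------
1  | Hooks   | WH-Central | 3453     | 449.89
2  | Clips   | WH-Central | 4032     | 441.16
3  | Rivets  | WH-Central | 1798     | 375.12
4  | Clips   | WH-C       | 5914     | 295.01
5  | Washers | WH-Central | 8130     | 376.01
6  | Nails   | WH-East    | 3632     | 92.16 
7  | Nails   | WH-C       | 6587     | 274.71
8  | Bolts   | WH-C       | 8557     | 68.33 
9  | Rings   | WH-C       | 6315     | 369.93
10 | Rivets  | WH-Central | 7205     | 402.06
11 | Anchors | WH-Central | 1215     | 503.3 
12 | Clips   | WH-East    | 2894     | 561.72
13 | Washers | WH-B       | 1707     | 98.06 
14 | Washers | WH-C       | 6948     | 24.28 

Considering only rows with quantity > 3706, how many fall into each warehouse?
SELECT warehouse, COUNT(*)
FROM inventory
WHERE quantity > 3706
GROUP BY warehouse

Note: WHERE filters rows before grouping.

Result:
  WH-C: 5
  WH-Central: 3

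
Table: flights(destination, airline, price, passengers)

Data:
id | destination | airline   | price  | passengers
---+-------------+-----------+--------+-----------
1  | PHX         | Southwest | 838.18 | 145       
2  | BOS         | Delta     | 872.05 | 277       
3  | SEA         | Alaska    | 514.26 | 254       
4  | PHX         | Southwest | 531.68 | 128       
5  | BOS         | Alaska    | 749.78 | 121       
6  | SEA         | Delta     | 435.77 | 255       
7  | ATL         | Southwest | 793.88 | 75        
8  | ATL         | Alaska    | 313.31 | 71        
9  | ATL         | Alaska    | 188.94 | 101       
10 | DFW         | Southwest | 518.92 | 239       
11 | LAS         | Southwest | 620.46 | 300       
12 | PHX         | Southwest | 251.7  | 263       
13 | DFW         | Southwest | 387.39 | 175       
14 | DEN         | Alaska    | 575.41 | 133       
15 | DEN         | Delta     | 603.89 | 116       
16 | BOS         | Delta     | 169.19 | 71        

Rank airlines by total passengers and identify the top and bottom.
SELECT airline, SUM(passengers)
FROM flights
GROUP BY airline
ORDER BY SUM(passengers)

All groups:
  Alaska: 680
  Delta: 719
  Southwest: 1325

Highest: Southwest (1325)
Lowest: Alaska (680)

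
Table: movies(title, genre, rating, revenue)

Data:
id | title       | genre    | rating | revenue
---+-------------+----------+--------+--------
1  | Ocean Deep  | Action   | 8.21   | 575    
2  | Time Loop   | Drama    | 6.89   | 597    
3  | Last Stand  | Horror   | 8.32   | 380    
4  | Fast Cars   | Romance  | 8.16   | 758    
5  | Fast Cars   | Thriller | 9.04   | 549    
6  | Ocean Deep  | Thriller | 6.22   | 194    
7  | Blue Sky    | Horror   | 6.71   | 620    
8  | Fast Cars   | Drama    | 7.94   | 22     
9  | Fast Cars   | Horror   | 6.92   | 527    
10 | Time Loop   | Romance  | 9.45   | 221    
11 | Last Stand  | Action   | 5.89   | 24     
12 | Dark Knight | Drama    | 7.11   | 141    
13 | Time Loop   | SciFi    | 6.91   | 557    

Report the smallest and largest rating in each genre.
SELECT genre, MIN(rating), MAX(rating)
FROM movies
GROUP BY genre

Result:
  Action: min=5.89, max=8.21
  Drama: min=6.89, max=7.94
  Horror: min=6.71, max=8.32
  Romance: min=8.16, max=9.45
  SciFi: min=6.91, max=6.91
  Thriller: min=6.22, max=9.04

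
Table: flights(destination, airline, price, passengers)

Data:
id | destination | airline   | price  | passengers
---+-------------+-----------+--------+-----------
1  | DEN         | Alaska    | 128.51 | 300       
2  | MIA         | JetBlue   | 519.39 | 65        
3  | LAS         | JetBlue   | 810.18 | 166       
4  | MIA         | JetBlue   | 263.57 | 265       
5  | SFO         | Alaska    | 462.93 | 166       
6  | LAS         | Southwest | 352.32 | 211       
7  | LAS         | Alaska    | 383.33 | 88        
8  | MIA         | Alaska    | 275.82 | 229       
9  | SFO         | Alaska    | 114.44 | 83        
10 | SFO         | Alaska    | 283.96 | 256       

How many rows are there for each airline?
SELECT airline, COUNT(*) as count
FROM flights
GROUP BY airline

Result:
  Alaska: 6
  JetBlue: 3
  Southwest: 1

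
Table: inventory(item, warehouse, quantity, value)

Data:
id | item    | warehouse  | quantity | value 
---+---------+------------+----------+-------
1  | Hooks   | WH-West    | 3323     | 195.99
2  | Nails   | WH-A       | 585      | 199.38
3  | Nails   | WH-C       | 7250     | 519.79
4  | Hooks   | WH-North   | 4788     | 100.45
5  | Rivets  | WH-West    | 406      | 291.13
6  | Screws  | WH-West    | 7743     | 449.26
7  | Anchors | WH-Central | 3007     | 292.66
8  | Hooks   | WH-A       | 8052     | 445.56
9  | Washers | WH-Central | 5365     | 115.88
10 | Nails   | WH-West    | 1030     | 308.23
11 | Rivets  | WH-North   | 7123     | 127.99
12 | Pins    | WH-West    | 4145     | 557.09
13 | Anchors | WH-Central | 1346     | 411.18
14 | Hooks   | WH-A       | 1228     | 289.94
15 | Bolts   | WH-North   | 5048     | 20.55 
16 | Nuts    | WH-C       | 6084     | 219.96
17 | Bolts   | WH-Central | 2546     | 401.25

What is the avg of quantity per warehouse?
SELECT warehouse, AVG(quantity) as result
FROM inventory
GROUP BY warehouse

Result:
  WH-A: 3288.33
  WH-C: 6667.00
  WH-Central: 3066.00
  WH-North: 5653.00
  WH-West: 3329.40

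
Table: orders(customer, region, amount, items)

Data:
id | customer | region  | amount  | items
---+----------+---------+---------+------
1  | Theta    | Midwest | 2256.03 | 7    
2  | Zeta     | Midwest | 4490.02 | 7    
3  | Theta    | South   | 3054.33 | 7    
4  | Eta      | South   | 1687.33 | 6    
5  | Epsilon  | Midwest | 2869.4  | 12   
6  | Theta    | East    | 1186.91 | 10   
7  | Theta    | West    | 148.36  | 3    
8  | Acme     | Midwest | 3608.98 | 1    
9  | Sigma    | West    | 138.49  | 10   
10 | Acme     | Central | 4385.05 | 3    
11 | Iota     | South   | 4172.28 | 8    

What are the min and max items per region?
SELECT region, MIN(items), MAX(items)
FROM orders
GROUP BY region

Result:
  Central: min=3, max=3
  East: min=10, max=10
  Midwest: min=1, max=12
  South: min=6, max=8
  West: min=3, max=10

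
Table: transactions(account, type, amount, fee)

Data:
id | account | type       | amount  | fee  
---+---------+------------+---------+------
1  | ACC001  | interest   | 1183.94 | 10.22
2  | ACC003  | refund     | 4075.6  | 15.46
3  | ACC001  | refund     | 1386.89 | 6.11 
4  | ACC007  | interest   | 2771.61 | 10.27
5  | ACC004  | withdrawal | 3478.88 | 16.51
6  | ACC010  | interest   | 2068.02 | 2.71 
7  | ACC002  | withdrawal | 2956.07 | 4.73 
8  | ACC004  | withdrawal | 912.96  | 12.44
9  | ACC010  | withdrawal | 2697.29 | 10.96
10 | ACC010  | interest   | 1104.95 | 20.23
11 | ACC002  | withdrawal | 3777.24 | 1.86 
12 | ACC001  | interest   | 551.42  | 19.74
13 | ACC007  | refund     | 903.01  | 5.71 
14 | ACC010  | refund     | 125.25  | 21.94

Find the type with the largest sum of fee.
SELECT type, SUM(fee) as val
FROM transactions
GROUP BY type
ORDER BY val DESC
LIMIT 1

Result: interest with sum(fee) = 63.17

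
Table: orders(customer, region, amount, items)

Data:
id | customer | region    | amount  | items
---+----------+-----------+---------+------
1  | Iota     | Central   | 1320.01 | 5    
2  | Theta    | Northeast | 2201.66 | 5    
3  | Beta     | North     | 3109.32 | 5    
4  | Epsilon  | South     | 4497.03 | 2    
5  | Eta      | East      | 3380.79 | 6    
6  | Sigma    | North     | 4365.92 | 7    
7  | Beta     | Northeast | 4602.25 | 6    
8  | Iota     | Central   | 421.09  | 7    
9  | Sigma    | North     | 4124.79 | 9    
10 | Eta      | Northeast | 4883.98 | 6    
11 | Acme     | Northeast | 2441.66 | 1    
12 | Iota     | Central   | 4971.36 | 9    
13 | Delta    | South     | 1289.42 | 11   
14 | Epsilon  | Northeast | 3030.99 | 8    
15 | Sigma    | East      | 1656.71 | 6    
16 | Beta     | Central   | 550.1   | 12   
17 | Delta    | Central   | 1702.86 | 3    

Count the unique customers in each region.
SELECT region, COUNT(DISTINCT customer)
FROM orders
GROUP BY region

Result:
  Central: 3 distinct
  East: 2 distinct
  North: 2 distinct
  Northeast: 5 distinct
  South: 2 distinct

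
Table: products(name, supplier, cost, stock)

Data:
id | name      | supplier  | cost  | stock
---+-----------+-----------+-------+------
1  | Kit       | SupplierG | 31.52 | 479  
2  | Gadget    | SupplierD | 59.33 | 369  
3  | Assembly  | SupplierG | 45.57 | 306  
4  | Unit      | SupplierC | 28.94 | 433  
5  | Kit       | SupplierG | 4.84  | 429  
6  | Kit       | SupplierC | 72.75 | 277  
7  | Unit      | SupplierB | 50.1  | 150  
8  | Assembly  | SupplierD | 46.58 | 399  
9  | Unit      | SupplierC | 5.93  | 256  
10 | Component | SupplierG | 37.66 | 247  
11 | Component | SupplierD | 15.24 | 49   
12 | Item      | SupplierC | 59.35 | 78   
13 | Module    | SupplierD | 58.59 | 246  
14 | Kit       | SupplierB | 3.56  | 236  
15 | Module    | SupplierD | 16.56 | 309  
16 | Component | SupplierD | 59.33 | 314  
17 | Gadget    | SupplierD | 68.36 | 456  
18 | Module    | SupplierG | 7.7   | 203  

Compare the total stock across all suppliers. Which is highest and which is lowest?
SELECT supplier, SUM(stock)
FROM products
GROUP BY supplier
ORDER BY SUM(stock)

All groups:
  SupplierB: 386
  SupplierC: 1044
  SupplierG: 1664
  SupplierD: 2142

Highest: SupplierD (2142)
Lowest: SupplierB (386)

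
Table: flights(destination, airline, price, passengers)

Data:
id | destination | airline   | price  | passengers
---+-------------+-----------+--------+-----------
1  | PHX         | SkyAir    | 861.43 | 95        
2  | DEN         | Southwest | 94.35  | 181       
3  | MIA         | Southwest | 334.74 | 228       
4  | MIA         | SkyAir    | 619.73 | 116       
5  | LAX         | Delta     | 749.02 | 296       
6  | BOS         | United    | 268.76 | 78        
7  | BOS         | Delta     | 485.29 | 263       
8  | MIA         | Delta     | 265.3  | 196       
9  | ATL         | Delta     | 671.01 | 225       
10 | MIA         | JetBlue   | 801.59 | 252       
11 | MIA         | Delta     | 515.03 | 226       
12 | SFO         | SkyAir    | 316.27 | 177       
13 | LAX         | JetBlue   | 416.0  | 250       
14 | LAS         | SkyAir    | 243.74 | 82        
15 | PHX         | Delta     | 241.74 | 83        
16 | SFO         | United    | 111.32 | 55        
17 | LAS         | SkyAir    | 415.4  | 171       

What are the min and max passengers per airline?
SELECT airline, MIN(passengers), MAX(passengers)
FROM flights
GROUP BY airline

Result:
  Delta: min=83, max=296
  JetBlue: min=250, max=252
  SkyAir: min=82, max=177
  Southwest: min=181, max=228
  United: min=55, max=78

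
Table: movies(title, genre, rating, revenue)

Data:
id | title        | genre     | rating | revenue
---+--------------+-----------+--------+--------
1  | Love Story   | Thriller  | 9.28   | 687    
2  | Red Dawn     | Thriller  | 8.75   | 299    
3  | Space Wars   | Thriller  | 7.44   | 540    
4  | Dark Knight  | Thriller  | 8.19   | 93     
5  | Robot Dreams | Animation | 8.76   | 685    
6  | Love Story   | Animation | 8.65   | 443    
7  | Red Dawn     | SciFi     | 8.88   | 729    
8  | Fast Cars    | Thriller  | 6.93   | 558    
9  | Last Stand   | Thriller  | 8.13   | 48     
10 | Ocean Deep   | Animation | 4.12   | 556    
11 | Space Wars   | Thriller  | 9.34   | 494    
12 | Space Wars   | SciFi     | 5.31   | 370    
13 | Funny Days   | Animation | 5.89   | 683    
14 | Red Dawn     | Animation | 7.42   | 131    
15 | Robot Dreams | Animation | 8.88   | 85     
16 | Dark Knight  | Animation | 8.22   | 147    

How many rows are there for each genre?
SELECT genre, COUNT(*) as count
FROM movies
GROUP BY genre

Result:
  Animation: 7
  SciFi: 2
  Thriller: 7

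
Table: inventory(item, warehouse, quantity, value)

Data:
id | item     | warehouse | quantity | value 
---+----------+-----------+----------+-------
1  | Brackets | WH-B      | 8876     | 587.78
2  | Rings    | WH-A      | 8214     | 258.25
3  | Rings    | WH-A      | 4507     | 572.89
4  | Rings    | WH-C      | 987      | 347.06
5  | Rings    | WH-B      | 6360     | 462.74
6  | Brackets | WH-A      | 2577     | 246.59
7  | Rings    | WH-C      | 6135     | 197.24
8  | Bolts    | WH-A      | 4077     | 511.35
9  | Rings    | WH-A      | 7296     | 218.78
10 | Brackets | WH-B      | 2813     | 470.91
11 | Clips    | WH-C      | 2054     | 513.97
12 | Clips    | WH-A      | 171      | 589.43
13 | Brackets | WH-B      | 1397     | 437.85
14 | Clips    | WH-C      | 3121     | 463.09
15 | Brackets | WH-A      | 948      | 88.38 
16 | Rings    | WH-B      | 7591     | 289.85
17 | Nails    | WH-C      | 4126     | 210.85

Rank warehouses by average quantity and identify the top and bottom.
SELECT warehouse, AVG(quantity)
FROM inventory
GROUP BY warehouse
ORDER BY AVG(quantity)

All groups:
  WH-C: 3284.60
  WH-A: 3970.00
  WH-B: 5407.40

Highest: WH-B (5407.40)
Lowest: WH-C (3284.60)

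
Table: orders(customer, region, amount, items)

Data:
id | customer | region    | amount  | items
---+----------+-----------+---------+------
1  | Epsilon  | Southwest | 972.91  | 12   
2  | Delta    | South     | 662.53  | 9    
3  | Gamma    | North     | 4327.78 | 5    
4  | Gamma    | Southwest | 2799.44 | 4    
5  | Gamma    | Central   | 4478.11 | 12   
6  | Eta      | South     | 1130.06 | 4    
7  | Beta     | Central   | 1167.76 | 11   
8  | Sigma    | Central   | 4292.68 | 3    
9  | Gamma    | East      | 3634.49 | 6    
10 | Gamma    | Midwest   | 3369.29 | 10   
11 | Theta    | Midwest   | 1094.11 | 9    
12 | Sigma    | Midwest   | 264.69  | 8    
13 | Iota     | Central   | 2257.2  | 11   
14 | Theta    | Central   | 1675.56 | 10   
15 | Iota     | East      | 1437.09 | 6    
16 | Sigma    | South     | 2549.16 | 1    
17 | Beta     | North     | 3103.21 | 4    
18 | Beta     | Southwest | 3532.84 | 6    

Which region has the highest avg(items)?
SELECT region, AVG(items) as val
FROM orders
GROUP BY region
ORDER BY val DESC
LIMIT 1

Result: Central with avg(items) = 9.40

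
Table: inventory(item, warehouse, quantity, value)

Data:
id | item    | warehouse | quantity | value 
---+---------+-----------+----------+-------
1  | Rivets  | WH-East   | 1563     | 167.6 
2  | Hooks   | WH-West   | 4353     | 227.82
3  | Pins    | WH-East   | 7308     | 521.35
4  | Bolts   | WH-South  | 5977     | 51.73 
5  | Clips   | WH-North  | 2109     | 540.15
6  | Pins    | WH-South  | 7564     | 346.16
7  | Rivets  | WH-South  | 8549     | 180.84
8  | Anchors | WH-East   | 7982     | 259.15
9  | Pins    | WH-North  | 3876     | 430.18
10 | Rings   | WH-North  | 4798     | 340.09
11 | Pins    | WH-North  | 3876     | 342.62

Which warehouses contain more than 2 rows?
SELECT warehouse, COUNT(*) as cnt
FROM inventory
GROUP BY warehouse
HAVING COUNT(*) > 2

Result:
  WH-East: 3
  WH-North: 4
  WH-South: 3

Note: HAVING filters groups after aggregation, WHERE filters rows before.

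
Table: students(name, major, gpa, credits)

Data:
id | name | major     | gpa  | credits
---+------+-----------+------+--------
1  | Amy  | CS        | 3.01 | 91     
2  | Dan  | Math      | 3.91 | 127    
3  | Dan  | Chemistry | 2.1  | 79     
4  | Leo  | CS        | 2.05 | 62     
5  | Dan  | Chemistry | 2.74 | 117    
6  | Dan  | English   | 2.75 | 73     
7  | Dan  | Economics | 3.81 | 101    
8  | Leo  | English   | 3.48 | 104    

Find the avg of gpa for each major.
SELECT major, AVG(gpa) as result
FROM students
GROUP BY major

Result:
  CS: 2.53
  Chemistry: 2.42
  Economics: 3.81
  English: 3.12
  Math: 3.91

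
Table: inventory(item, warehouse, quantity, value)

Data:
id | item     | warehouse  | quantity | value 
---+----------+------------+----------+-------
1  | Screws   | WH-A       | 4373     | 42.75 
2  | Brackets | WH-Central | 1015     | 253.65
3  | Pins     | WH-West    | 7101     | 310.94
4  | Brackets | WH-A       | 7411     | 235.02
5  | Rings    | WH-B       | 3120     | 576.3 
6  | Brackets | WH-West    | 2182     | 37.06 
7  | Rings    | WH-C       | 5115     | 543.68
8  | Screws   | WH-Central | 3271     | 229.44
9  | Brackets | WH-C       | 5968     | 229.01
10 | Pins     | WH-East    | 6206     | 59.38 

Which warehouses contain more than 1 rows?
SELECT warehouse, COUNT(*) as cnt
FROM inventory
GROUP BY warehouse
HAVING COUNT(*) > 1

Result:
  WH-A: 2
  WH-C: 2
  WH-Central: 2
  WH-West: 2

Note: HAVING filters groups after aggregation, WHERE filters rows before.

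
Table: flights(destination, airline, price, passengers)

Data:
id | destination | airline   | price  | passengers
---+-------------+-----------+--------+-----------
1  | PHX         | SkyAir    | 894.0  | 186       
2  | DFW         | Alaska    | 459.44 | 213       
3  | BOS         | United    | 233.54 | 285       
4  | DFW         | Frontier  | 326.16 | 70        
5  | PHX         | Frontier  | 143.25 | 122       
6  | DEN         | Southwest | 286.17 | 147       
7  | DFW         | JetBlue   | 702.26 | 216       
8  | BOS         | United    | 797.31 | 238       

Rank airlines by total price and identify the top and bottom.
SELECT airline, SUM(price)
FROM flights
GROUP BY airline
ORDER BY SUM(price)

All groups:
  Southwest: 286.17
  Alaska: 459.44
  Frontier: 469.41
  JetBlue: 702.26
  SkyAir: 894.00
  United: 1030.85

Highest: United (1030.85)
Lowest: Southwest (286.17)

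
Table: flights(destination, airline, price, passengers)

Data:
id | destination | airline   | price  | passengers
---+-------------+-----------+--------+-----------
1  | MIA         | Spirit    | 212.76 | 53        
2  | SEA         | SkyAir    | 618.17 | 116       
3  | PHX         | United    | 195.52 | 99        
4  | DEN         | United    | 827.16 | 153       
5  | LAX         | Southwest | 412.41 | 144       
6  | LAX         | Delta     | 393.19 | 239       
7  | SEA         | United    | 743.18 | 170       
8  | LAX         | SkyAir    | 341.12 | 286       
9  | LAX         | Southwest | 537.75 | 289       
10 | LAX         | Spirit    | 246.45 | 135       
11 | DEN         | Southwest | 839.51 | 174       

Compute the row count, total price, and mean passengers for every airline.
SELECT airline,
       COUNT(*) as cnt,
       SUM(price) as total_price,
       AVG(passengers) as avg_passengers
FROM flights
GROUP BY airline

Result:
  Delta: 1 records, 393.19 total price, 239.00 avg passengers
  SkyAir: 2 records, 959.29 total price, 201.00 avg passengers
  Southwest: 3 records, 1789.67 total price, 202.33 avg passengers
  Spirit: 2 records, 459.21 total price, 94.00 avg passengers
  United: 3 records, 1765.86 total price, 140.67 avg passengers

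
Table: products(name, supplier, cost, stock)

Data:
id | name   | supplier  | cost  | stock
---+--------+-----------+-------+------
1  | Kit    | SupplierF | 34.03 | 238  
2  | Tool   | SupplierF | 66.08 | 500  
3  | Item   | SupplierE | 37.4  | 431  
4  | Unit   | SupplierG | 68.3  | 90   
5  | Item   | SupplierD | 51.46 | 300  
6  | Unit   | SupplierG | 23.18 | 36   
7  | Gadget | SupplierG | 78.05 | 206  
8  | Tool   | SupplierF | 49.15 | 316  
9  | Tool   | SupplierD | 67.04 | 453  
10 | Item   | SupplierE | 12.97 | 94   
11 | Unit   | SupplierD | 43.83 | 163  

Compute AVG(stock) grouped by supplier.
SELECT supplier, AVG(stock) as result
FROM products
GROUP BY supplier

Result:
  SupplierD: 305.33
  SupplierE: 262.50
  SupplierF: 351.33
  SupplierG: 110.67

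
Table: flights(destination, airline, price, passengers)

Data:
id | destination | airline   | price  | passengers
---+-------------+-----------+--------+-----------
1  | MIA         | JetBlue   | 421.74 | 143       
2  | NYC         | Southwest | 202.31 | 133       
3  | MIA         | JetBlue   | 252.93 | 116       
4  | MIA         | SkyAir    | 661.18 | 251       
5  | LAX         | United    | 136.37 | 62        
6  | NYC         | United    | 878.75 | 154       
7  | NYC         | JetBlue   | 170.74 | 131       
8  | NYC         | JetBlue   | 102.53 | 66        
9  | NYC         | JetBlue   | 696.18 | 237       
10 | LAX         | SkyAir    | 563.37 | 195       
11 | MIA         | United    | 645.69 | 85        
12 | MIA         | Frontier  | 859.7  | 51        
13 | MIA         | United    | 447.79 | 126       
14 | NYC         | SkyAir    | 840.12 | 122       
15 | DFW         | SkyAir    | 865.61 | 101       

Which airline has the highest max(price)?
SELECT airline, MAX(price) as val
FROM flights
GROUP BY airline
ORDER BY val DESC
LIMIT 1

Result: United with max(price) = 878.75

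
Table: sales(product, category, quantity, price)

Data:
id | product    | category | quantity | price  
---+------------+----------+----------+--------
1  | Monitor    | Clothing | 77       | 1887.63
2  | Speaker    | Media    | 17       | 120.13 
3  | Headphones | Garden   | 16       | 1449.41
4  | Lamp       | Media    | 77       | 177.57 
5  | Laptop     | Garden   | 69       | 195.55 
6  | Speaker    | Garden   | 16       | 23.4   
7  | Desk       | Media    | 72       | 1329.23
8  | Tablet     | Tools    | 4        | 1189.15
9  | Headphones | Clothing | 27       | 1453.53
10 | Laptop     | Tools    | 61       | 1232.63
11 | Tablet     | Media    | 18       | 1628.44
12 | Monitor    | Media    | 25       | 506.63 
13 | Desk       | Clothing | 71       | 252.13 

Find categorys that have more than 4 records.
SELECT category, COUNT(*) as cnt
FROM sales
GROUP BY category
HAVING COUNT(*) > 4

Result:
  Media: 5

Note: HAVING filters groups after aggregation, WHERE filters rows before.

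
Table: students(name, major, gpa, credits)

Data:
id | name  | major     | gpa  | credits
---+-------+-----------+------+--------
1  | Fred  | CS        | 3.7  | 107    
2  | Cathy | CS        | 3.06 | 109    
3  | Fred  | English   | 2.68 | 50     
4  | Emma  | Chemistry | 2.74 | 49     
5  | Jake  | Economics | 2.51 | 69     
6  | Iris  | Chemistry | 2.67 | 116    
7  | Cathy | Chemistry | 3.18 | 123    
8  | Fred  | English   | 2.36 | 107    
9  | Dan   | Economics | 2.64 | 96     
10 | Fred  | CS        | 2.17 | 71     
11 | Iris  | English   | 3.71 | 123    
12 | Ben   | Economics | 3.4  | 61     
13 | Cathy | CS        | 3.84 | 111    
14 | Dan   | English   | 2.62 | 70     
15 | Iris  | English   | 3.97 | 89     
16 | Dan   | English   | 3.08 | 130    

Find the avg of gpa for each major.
SELECT major, AVG(gpa) as result
FROM students
GROUP BY major

Result:
  CS: 3.19
  Chemistry: 2.86
  Economics: 2.85
  English: 3.07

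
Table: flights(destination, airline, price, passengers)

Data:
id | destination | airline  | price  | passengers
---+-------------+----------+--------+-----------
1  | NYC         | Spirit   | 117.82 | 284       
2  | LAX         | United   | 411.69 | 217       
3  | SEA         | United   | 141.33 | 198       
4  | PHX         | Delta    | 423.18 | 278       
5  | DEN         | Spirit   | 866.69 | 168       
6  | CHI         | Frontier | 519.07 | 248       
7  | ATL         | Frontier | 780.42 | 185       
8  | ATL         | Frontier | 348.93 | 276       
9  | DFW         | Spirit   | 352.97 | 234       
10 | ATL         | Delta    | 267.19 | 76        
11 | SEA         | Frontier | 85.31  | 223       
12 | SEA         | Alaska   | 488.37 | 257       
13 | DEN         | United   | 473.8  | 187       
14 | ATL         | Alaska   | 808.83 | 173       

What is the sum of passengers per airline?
SELECT airline, SUM(passengers) as result
FROM flights
GROUP BY airline

Result:
  Alaska: 430
  Delta: 354
  Frontier: 932
  Spirit: 686
  United: 602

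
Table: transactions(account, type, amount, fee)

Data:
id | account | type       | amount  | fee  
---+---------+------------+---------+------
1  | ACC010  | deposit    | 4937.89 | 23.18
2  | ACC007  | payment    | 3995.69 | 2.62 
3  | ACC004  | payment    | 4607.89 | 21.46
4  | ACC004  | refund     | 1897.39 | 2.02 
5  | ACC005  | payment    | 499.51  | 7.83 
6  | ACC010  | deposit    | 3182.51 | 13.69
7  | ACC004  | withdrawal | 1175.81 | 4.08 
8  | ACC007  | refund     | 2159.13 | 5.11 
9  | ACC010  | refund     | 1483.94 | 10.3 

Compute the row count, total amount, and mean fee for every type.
SELECT type,
       COUNT(*) as cnt,
       SUM(amount) as total_amount,
       AVG(fee) as avg_fee
FROM transactions
GROUP BY type

Result:
  deposit: 2 records, 8120.40 total amount, 18.44 avg fee
  payment: 3 records, 9103.09 total amount, 10.64 avg fee
  refund: 3 records, 5540.46 total amount, 5.81 avg fee
  withdrawal: 1 records, 1175.81 total amount, 4.08 avg fee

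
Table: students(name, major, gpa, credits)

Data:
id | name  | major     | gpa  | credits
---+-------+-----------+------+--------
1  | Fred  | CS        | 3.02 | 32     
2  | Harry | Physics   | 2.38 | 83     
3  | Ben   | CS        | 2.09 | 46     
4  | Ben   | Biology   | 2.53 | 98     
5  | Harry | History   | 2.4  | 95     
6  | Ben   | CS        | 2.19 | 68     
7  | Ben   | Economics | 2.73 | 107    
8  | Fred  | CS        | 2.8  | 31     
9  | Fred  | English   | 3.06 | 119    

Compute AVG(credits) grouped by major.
SELECT major, AVG(credits) as result
FROM students
GROUP BY major

Result:
  Biology: 98.00
  CS: 44.25
  Economics: 107.00
  English: 119.00
  History: 95.00
  Physics: 83.00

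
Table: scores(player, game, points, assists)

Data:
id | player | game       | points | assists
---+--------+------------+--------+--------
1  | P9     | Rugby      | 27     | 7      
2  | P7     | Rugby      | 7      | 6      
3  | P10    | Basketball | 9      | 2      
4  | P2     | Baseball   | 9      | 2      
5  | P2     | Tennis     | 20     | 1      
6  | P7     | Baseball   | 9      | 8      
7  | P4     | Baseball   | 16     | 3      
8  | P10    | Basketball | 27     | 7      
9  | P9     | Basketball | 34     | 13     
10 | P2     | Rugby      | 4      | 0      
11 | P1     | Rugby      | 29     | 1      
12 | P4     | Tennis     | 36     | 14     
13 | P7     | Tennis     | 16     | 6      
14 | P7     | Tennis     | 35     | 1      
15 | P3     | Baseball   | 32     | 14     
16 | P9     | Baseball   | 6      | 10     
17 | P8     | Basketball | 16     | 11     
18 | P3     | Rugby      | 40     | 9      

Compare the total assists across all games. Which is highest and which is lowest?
SELECT game, SUM(assists)
FROM scores
GROUP BY game
ORDER BY SUM(assists)

All groups:
  Tennis: 22
  Rugby: 23
  Basketball: 33
  Baseball: 37

Highest: Baseball (37)
Lowest: Tennis (22)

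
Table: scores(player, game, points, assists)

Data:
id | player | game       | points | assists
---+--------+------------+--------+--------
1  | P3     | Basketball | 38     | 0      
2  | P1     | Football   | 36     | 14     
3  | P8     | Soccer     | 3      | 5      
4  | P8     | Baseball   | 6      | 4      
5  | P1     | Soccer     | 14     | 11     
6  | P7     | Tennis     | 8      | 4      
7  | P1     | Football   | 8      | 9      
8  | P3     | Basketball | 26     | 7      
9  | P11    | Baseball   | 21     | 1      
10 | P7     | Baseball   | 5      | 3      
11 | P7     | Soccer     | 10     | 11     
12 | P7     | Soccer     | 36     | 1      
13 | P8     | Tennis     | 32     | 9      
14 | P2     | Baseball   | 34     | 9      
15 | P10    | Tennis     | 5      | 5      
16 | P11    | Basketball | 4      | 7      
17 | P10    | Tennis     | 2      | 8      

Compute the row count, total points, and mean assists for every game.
SELECT game,
       COUNT(*) as cnt,
       SUM(points) as total_points,
       AVG(assists) as avg_assists
FROM scores
GROUP BY game

Result:
  Baseball: 4 records, 66 total points, 4.25 avg assists
  Basketball: 3 records, 68 total points, 4.67 avg assists
  Football: 2 records, 44 total points, 11.50 avg assists
  Soccer: 4 records, 63 total points, 7.00 avg assists
  Tennis: 4 records, 47 total points, 6.50 avg assists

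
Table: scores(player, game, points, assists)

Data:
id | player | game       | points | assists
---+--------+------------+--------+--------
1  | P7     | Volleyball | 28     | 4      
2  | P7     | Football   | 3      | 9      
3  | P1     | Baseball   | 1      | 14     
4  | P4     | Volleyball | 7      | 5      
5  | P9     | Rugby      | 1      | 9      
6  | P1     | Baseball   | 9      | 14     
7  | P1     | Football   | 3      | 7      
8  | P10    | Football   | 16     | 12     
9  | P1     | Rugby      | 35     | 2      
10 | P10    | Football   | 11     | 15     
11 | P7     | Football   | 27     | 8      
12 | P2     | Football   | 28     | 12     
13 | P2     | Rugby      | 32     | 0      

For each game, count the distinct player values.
SELECT game, COUNT(DISTINCT player)
FROM scores
GROUP BY game

Result:
  Baseball: 1 distinct
  Football: 4 distinct
  Rugby: 3 distinct
  Volleyball: 2 distinct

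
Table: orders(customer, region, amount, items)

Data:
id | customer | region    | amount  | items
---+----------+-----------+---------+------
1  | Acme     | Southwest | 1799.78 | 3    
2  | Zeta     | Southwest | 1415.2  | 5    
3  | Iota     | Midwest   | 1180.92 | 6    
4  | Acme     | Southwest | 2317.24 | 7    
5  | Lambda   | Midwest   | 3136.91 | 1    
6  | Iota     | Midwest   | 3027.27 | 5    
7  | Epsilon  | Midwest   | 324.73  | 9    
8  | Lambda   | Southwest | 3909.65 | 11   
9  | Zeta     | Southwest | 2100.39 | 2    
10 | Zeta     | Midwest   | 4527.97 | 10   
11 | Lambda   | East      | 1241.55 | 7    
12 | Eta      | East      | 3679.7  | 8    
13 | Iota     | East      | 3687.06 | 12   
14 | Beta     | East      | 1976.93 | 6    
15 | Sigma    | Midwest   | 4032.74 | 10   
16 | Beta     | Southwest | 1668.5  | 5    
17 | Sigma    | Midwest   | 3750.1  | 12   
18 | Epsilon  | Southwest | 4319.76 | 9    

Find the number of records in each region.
SELECT region, COUNT(*) as count
FROM orders
GROUP BY region

Result:
  East: 4
  Midwest: 7
  Southwest: 7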